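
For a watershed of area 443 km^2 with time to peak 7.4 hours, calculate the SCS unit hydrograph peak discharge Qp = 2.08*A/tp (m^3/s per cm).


SCS formula: Qp = 2.08 * A / tp.
Qp = 2.08 * 443 / 7.4
   = 921.44 / 7.4
   = 124.52 m^3/s per cm.

124.52


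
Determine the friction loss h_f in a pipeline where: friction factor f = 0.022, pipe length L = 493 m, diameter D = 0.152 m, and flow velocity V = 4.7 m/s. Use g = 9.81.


Darcy-Weisbach equation: h_f = f * (L/D) * V^2/(2g).
f * L/D = 0.022 * 493/0.152 = 71.3553.
V^2/(2g) = 4.7^2 / (2*9.81) = 22.09 / 19.62 = 1.1259 m.
h_f = 71.3553 * 1.1259 = 80.338 m.

80.338


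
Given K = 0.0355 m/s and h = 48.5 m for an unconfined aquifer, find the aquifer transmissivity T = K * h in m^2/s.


Transmissivity is defined as T = K * h.
T = 0.0355 * 48.5
  = 1.7217 m^2/s.

1.7217


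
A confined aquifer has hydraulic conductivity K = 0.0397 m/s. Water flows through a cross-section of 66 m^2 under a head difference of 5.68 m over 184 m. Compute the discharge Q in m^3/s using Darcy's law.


Darcy's law: Q = K * A * i, where i = dh/L.
Hydraulic gradient i = 5.68 / 184 = 0.03087.
Q = 0.0397 * 66 * 0.03087
  = 0.0809 m^3/s.

0.0809


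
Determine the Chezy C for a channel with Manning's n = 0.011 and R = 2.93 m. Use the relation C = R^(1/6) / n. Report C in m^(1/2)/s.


The Chezy coefficient relates to Manning's n through C = R^(1/6) / n.
R^(1/6) = 2.93^(1/6) = 1.196221.
C = 1.196221 / 0.011 = 108.75 m^(1/2)/s.

108.75


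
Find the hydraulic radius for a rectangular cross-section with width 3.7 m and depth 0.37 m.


For a rectangular section:
Flow area A = b * y = 3.7 * 0.37 = 1.37 m^2.
Wetted perimeter P = b + 2y = 3.7 + 2*0.37 = 4.44 m.
Hydraulic radius R = A/P = 1.37 / 4.44 = 0.3083 m.

0.3083


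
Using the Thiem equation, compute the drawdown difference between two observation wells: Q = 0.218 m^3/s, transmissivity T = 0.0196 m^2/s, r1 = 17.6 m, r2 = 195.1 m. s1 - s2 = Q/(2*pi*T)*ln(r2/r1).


Thiem equation: s1 - s2 = Q/(2*pi*T) * ln(r2/r1).
ln(r2/r1) = ln(195.1/17.6) = 2.4056.
Q/(2*pi*T) = 0.218 / (2*pi*0.0196) = 0.218 / 0.1232 = 1.7702.
s1 - s2 = 1.7702 * 2.4056 = 4.2584 m.

4.2584


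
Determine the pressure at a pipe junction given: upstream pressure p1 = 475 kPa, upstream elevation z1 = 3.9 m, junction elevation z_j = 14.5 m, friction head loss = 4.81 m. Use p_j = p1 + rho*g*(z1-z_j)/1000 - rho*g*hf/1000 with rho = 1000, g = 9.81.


Junction pressure: p_j = p1 + rho*g*(z1 - z_j)/1000 - rho*g*hf/1000.
Elevation term = 1000*9.81*(3.9 - 14.5)/1000 = -103.986 kPa.
Friction term = 1000*9.81*4.81/1000 = 47.186 kPa.
p_j = 475 + -103.986 - 47.186 = 323.83 kPa.

323.83


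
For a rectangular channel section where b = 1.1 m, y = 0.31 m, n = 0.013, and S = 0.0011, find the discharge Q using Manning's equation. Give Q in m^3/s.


For a rectangular channel, the cross-sectional area A = b * y = 1.1 * 0.31 = 0.34 m^2.
The wetted perimeter P = b + 2y = 1.1 + 2*0.31 = 1.72 m.
Hydraulic radius R = A/P = 0.34/1.72 = 0.1983 m.
Velocity V = (1/n)*R^(2/3)*S^(1/2) = (1/0.013)*0.1983^(2/3)*0.0011^(1/2) = 0.8674 m/s.
Discharge Q = A * V = 0.34 * 0.8674 = 0.296 m^3/s.

0.296


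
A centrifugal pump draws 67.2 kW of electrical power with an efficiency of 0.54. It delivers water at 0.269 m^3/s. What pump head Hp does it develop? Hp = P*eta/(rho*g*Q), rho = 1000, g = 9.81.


Pump head formula: Hp = P * eta / (rho * g * Q).
Numerator: P * eta = 67.2 * 1000 * 0.54 = 36288.0 W.
Denominator: rho * g * Q = 1000 * 9.81 * 0.269 = 2638.89.
Hp = 36288.0 / 2638.89 = 13.75 m.

13.75


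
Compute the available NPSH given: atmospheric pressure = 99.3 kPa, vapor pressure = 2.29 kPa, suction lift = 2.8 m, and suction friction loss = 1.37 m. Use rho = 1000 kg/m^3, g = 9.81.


NPSHa = p_atm/(rho*g) - z_s - hf_s - p_vap/(rho*g).
p_atm/(rho*g) = 99.3*1000 / (1000*9.81) = 10.122 m.
p_vap/(rho*g) = 2.29*1000 / (1000*9.81) = 0.233 m.
NPSHa = 10.122 - 2.8 - 1.37 - 0.233
      = 5.72 m.

5.72


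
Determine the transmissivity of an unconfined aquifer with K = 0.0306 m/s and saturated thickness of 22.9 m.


Transmissivity is defined as T = K * h.
T = 0.0306 * 22.9
  = 0.7007 m^2/s.

0.7007


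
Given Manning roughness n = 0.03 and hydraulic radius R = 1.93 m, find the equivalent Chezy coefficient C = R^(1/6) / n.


The Chezy coefficient relates to Manning's n through C = R^(1/6) / n.
R^(1/6) = 1.93^(1/6) = 1.115817.
C = 1.115817 / 0.03 = 37.19 m^(1/2)/s.

37.19


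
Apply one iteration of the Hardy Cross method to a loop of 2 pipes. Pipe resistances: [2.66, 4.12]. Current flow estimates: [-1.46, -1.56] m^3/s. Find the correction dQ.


Numerator terms (r*Q*|Q|): 2.66*-1.46*|-1.46| = -5.6701; 4.12*-1.56*|-1.56| = -10.0264.
Sum of numerator = -15.6965.
Denominator terms (r*|Q|): 2.66*|-1.46| = 3.8836; 4.12*|-1.56| = 6.4272.
2 * sum of denominator = 2 * 10.3108 = 20.6216.
dQ = --15.6965 / 20.6216 = 0.7612 m^3/s.

0.7612


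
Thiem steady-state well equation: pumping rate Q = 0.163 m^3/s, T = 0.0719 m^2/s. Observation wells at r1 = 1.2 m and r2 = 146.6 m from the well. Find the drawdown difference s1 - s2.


Thiem equation: s1 - s2 = Q/(2*pi*T) * ln(r2/r1).
ln(r2/r1) = ln(146.6/1.2) = 4.8054.
Q/(2*pi*T) = 0.163 / (2*pi*0.0719) = 0.163 / 0.4518 = 0.3608.
s1 - s2 = 0.3608 * 4.8054 = 1.7338 m.

1.7338


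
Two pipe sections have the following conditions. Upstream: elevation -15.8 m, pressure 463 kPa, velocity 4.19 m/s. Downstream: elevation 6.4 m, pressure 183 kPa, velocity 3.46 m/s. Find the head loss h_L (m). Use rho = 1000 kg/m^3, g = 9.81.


Total head at each section: H = z + p/(rho*g) + V^2/(2g).
H1 = -15.8 + 463*1000/(1000*9.81) + 4.19^2/(2*9.81)
   = -15.8 + 47.197 + 0.8948
   = 32.292 m.
H2 = 6.4 + 183*1000/(1000*9.81) + 3.46^2/(2*9.81)
   = 6.4 + 18.654 + 0.6102
   = 25.665 m.
h_L = H1 - H2 = 32.292 - 25.665 = 6.627 m.

6.627


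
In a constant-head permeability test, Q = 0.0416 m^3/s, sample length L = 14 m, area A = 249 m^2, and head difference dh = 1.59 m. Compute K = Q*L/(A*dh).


From K = Q*L / (A*dh):
Numerator: Q*L = 0.0416 * 14 = 0.5824.
Denominator: A*dh = 249 * 1.59 = 395.91.
K = 0.5824 / 395.91 = 0.001471 m/s.

0.001471


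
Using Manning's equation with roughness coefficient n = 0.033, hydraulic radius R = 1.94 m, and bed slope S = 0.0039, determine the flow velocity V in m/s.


Manning's equation gives V = (1/n) * R^(2/3) * S^(1/2).
First, compute R^(2/3) = 1.94^(2/3) = 1.5555.
Next, S^(1/2) = 0.0039^(1/2) = 0.06245.
Then 1/n = 1/0.033 = 30.3.
V = 30.3 * 1.5555 * 0.06245 = 2.9437 m/s.

2.9437


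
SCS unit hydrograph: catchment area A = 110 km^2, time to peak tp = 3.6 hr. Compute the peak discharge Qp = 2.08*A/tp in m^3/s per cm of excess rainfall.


SCS formula: Qp = 2.08 * A / tp.
Qp = 2.08 * 110 / 3.6
   = 228.8 / 3.6
   = 63.56 m^3/s per cm.

63.56


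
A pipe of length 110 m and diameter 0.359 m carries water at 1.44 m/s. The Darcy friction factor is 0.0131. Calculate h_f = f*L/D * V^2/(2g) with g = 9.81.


Darcy-Weisbach equation: h_f = f * (L/D) * V^2/(2g).
f * L/D = 0.0131 * 110/0.359 = 4.0139.
V^2/(2g) = 1.44^2 / (2*9.81) = 2.0736 / 19.62 = 0.1057 m.
h_f = 4.0139 * 0.1057 = 0.424 m.

0.424


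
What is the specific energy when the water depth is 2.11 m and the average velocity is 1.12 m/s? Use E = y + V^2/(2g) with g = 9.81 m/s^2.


Specific energy E = y + V^2/(2g).
Velocity head = V^2/(2g) = 1.12^2 / (2*9.81) = 1.2544 / 19.62 = 0.0639 m.
E = 2.11 + 0.0639 = 2.1739 m.

2.1739


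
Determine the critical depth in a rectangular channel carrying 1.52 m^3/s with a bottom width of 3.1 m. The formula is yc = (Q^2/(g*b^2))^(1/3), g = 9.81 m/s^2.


Using yc = (Q^2 / (g * b^2))^(1/3):
Q^2 = 1.52^2 = 2.31.
g * b^2 = 9.81 * 3.1^2 = 9.81 * 9.61 = 94.27.
Q^2 / (g*b^2) = 2.31 / 94.27 = 0.0245.
yc = 0.0245^(1/3) = 0.2905 m.

0.2905


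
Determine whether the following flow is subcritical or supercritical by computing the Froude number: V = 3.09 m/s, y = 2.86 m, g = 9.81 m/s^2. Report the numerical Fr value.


The Froude number is defined as Fr = V / sqrt(g*y).
g*y = 9.81 * 2.86 = 28.0566.
sqrt(g*y) = sqrt(28.0566) = 5.2968.
Fr = 3.09 / 5.2968 = 0.5834.
Since Fr < 1, the flow is subcritical.

0.5834


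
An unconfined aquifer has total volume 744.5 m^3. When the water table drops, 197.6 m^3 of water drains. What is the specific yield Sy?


Specific yield Sy = Volume drained / Total volume.
Sy = 197.6 / 744.5
   = 0.2654.

0.2654


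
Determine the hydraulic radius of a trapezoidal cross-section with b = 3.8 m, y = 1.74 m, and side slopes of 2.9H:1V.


For a trapezoidal section with side slope z:
A = (b + z*y)*y = (3.8 + 2.9*1.74)*1.74 = 15.392 m^2.
P = b + 2*y*sqrt(1 + z^2) = 3.8 + 2*1.74*sqrt(1 + 2.9^2) = 14.475 m.
R = A/P = 15.392 / 14.475 = 1.0633 m.

1.0633


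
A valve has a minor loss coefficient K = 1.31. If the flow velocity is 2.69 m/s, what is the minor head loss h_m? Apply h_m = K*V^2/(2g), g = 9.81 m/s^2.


Minor loss formula: h_m = K * V^2/(2g).
V^2 = 2.69^2 = 7.2361.
V^2/(2g) = 7.2361 / 19.62 = 0.3688 m.
h_m = 1.31 * 0.3688 = 0.4831 m.

0.4831


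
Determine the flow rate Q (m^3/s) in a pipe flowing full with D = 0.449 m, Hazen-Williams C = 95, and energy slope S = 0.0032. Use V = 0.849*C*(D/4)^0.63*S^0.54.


For a full circular pipe, R = D/4 = 0.449/4 = 0.1123 m.
V = 0.849 * 95 * 0.1123^0.63 * 0.0032^0.54
  = 0.849 * 95 * 0.252126 * 0.044955
  = 0.9142 m/s.
Pipe area A = pi*D^2/4 = pi*0.449^2/4 = 0.1583 m^2.
Q = A * V = 0.1583 * 0.9142 = 0.1447 m^3/s.

0.1447


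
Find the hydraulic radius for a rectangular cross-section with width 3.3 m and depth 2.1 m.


For a rectangular section:
Flow area A = b * y = 3.3 * 2.1 = 6.93 m^2.
Wetted perimeter P = b + 2y = 3.3 + 2*2.1 = 7.5 m.
Hydraulic radius R = A/P = 6.93 / 7.5 = 0.924 m.

0.924


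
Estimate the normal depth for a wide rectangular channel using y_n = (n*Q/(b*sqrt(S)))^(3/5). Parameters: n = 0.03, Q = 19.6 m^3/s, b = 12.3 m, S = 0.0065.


We use the wide-channel approximation y_n = (n*Q/(b*sqrt(S)))^(3/5).
sqrt(S) = sqrt(0.0065) = 0.080623.
Numerator: n*Q = 0.03 * 19.6 = 0.588.
Denominator: b*sqrt(S) = 12.3 * 0.080623 = 0.991663.
arg = 0.5929.
y_n = 0.5929^(3/5) = 0.7308 m.

0.7308


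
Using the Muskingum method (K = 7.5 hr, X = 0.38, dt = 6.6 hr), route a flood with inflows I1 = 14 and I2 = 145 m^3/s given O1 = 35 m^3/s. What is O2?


Muskingum coefficients:
denom = 2*K*(1-X) + dt = 2*7.5*(1-0.38) + 6.6 = 15.9.
C0 = (dt - 2*K*X)/denom = (6.6 - 2*7.5*0.38)/15.9 = 0.0566.
C1 = (dt + 2*K*X)/denom = (6.6 + 2*7.5*0.38)/15.9 = 0.7736.
C2 = (2*K*(1-X) - dt)/denom = 0.1698.
O2 = C0*I2 + C1*I1 + C2*O1
   = 0.0566*145 + 0.7736*14 + 0.1698*35
   = 24.98 m^3/s.

24.98


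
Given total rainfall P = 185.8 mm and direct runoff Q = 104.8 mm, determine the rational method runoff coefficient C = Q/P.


The runoff coefficient C = runoff depth / rainfall depth.
C = 104.8 / 185.8
  = 0.564.

0.564


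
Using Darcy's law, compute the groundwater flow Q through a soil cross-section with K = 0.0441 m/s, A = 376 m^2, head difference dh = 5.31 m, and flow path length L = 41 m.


Darcy's law: Q = K * A * i, where i = dh/L.
Hydraulic gradient i = 5.31 / 41 = 0.129512.
Q = 0.0441 * 376 * 0.129512
  = 2.1475 m^3/s.

2.1475


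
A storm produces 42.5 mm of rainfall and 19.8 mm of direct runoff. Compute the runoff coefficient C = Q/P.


The runoff coefficient C = runoff depth / rainfall depth.
C = 19.8 / 42.5
  = 0.4659.

0.4659


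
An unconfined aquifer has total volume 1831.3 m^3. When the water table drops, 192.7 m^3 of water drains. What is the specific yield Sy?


Specific yield Sy = Volume drained / Total volume.
Sy = 192.7 / 1831.3
   = 0.1052.

0.1052


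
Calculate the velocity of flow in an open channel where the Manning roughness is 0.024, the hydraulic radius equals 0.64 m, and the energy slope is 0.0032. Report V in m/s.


Manning's equation gives V = (1/n) * R^(2/3) * S^(1/2).
First, compute R^(2/3) = 0.64^(2/3) = 0.7427.
Next, S^(1/2) = 0.0032^(1/2) = 0.056569.
Then 1/n = 1/0.024 = 41.67.
V = 41.67 * 0.7427 * 0.056569 = 1.7505 m/s.

1.7505


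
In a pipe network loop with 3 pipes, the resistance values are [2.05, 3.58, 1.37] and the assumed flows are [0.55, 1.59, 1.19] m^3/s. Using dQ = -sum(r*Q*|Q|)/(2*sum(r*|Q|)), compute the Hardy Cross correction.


Numerator terms (r*Q*|Q|): 2.05*0.55*|0.55| = 0.6201; 3.58*1.59*|1.59| = 9.0506; 1.37*1.19*|1.19| = 1.9401.
Sum of numerator = 11.6108.
Denominator terms (r*|Q|): 2.05*|0.55| = 1.1275; 3.58*|1.59| = 5.6922; 1.37*|1.19| = 1.6303.
2 * sum of denominator = 2 * 8.45 = 16.9.
dQ = -11.6108 / 16.9 = -0.687 m^3/s.

-0.687


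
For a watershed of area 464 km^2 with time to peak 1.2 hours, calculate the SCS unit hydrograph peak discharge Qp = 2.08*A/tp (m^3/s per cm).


SCS formula: Qp = 2.08 * A / tp.
Qp = 2.08 * 464 / 1.2
   = 965.12 / 1.2
   = 804.27 m^3/s per cm.

804.27


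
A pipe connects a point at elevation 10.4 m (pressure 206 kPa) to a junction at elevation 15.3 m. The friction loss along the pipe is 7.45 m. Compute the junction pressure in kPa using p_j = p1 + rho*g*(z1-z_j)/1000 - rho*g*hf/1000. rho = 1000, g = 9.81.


Junction pressure: p_j = p1 + rho*g*(z1 - z_j)/1000 - rho*g*hf/1000.
Elevation term = 1000*9.81*(10.4 - 15.3)/1000 = -48.069 kPa.
Friction term = 1000*9.81*7.45/1000 = 73.085 kPa.
p_j = 206 + -48.069 - 73.085 = 84.85 kPa.

84.85


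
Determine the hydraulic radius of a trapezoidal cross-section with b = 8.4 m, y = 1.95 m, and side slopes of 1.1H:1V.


For a trapezoidal section with side slope z:
A = (b + z*y)*y = (8.4 + 1.1*1.95)*1.95 = 20.563 m^2.
P = b + 2*y*sqrt(1 + z^2) = 8.4 + 2*1.95*sqrt(1 + 1.1^2) = 14.198 m.
R = A/P = 20.563 / 14.198 = 1.4483 m.

1.4483


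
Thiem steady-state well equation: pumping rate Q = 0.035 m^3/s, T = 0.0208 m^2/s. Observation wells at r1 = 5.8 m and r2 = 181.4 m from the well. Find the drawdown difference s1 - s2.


Thiem equation: s1 - s2 = Q/(2*pi*T) * ln(r2/r1).
ln(r2/r1) = ln(181.4/5.8) = 3.4428.
Q/(2*pi*T) = 0.035 / (2*pi*0.0208) = 0.035 / 0.1307 = 0.2678.
s1 - s2 = 0.2678 * 3.4428 = 0.922 m.

0.922


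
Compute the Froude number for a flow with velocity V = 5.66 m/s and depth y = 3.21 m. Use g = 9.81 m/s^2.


The Froude number is defined as Fr = V / sqrt(g*y).
g*y = 9.81 * 3.21 = 31.4901.
sqrt(g*y) = sqrt(31.4901) = 5.6116.
Fr = 5.66 / 5.6116 = 1.0086.

1.0086


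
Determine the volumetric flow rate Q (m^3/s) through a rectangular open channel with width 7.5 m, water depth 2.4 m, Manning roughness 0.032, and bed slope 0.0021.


For a rectangular channel, the cross-sectional area A = b * y = 7.5 * 2.4 = 18.0 m^2.
The wetted perimeter P = b + 2y = 7.5 + 2*2.4 = 12.3 m.
Hydraulic radius R = A/P = 18.0/12.3 = 1.4634 m.
Velocity V = (1/n)*R^(2/3)*S^(1/2) = (1/0.032)*1.4634^(2/3)*0.0021^(1/2) = 1.8459 m/s.
Discharge Q = A * V = 18.0 * 1.8459 = 33.226 m^3/s.

33.226


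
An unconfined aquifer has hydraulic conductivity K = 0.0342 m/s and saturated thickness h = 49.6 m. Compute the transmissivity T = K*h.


Transmissivity is defined as T = K * h.
T = 0.0342 * 49.6
  = 1.6963 m^2/s.

1.6963


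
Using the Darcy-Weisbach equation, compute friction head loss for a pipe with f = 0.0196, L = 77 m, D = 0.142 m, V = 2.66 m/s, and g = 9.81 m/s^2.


Darcy-Weisbach equation: h_f = f * (L/D) * V^2/(2g).
f * L/D = 0.0196 * 77/0.142 = 10.6282.
V^2/(2g) = 2.66^2 / (2*9.81) = 7.0756 / 19.62 = 0.3606 m.
h_f = 10.6282 * 0.3606 = 3.833 m.

3.833


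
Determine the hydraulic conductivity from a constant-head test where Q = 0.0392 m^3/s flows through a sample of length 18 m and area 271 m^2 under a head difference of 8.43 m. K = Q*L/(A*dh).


From K = Q*L / (A*dh):
Numerator: Q*L = 0.0392 * 18 = 0.7056.
Denominator: A*dh = 271 * 8.43 = 2284.53.
K = 0.7056 / 2284.53 = 0.000309 m/s.

0.000309


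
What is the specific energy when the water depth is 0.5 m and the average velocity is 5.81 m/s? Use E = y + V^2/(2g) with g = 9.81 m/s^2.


Specific energy E = y + V^2/(2g).
Velocity head = V^2/(2g) = 5.81^2 / (2*9.81) = 33.7561 / 19.62 = 1.7205 m.
E = 0.5 + 1.7205 = 2.2205 m.

2.2205


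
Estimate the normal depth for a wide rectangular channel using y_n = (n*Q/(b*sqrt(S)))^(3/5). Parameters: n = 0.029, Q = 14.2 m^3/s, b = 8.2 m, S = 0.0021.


We use the wide-channel approximation y_n = (n*Q/(b*sqrt(S)))^(3/5).
sqrt(S) = sqrt(0.0021) = 0.045826.
Numerator: n*Q = 0.029 * 14.2 = 0.4118.
Denominator: b*sqrt(S) = 8.2 * 0.045826 = 0.375773.
arg = 1.0959.
y_n = 1.0959^(3/5) = 1.0565 m.

1.0565


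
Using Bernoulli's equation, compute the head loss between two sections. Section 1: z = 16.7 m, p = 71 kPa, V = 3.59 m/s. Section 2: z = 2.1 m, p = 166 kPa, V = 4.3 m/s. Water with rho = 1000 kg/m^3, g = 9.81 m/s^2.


Total head at each section: H = z + p/(rho*g) + V^2/(2g).
H1 = 16.7 + 71*1000/(1000*9.81) + 3.59^2/(2*9.81)
   = 16.7 + 7.238 + 0.6569
   = 24.594 m.
H2 = 2.1 + 166*1000/(1000*9.81) + 4.3^2/(2*9.81)
   = 2.1 + 16.922 + 0.9424
   = 19.964 m.
h_L = H1 - H2 = 24.594 - 19.964 = 4.63 m.

4.63


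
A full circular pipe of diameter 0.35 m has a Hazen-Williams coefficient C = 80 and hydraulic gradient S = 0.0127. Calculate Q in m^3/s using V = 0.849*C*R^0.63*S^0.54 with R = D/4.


For a full circular pipe, R = D/4 = 0.35/4 = 0.0875 m.
V = 0.849 * 80 * 0.0875^0.63 * 0.0127^0.54
  = 0.849 * 80 * 0.215509 * 0.094635
  = 1.3852 m/s.
Pipe area A = pi*D^2/4 = pi*0.35^2/4 = 0.0962 m^2.
Q = A * V = 0.0962 * 1.3852 = 0.1333 m^3/s.

0.1333


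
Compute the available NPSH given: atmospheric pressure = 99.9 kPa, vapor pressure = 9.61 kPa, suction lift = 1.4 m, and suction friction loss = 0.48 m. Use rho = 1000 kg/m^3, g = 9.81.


NPSHa = p_atm/(rho*g) - z_s - hf_s - p_vap/(rho*g).
p_atm/(rho*g) = 99.9*1000 / (1000*9.81) = 10.183 m.
p_vap/(rho*g) = 9.61*1000 / (1000*9.81) = 0.98 m.
NPSHa = 10.183 - 1.4 - 0.48 - 0.98
      = 7.32 m.

7.32


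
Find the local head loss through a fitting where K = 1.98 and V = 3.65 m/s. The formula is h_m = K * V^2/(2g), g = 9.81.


Minor loss formula: h_m = K * V^2/(2g).
V^2 = 3.65^2 = 13.3225.
V^2/(2g) = 13.3225 / 19.62 = 0.679 m.
h_m = 1.98 * 0.679 = 1.3445 m.

1.3445


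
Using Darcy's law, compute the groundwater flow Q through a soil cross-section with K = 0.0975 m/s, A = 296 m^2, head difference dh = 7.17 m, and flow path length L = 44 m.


Darcy's law: Q = K * A * i, where i = dh/L.
Hydraulic gradient i = 7.17 / 44 = 0.162955.
Q = 0.0975 * 296 * 0.162955
  = 4.7029 m^3/s.

4.7029


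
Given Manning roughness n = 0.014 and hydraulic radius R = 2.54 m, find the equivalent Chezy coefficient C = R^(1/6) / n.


The Chezy coefficient relates to Manning's n through C = R^(1/6) / n.
R^(1/6) = 2.54^(1/6) = 1.168079.
C = 1.168079 / 0.014 = 83.43 m^(1/2)/s.

83.43


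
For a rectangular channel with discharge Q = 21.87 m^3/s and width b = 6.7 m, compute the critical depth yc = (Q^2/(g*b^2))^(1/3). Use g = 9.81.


Using yc = (Q^2 / (g * b^2))^(1/3):
Q^2 = 21.87^2 = 478.3.
g * b^2 = 9.81 * 6.7^2 = 9.81 * 44.89 = 440.37.
Q^2 / (g*b^2) = 478.3 / 440.37 = 1.0861.
yc = 1.0861^(1/3) = 1.0279 m.

1.0279


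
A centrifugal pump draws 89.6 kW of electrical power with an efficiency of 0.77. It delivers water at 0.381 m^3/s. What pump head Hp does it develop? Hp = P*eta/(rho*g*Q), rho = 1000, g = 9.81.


Pump head formula: Hp = P * eta / (rho * g * Q).
Numerator: P * eta = 89.6 * 1000 * 0.77 = 68992.0 W.
Denominator: rho * g * Q = 1000 * 9.81 * 0.381 = 3737.61.
Hp = 68992.0 / 3737.61 = 18.46 m.

18.46


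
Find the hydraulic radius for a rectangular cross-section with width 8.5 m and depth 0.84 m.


For a rectangular section:
Flow area A = b * y = 8.5 * 0.84 = 7.14 m^2.
Wetted perimeter P = b + 2y = 8.5 + 2*0.84 = 10.18 m.
Hydraulic radius R = A/P = 7.14 / 10.18 = 0.7014 m.

0.7014


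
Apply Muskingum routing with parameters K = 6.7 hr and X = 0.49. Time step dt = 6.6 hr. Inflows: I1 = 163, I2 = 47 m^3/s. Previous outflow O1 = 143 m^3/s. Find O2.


Muskingum coefficients:
denom = 2*K*(1-X) + dt = 2*6.7*(1-0.49) + 6.6 = 13.434.
C0 = (dt - 2*K*X)/denom = (6.6 - 2*6.7*0.49)/13.434 = 0.0025.
C1 = (dt + 2*K*X)/denom = (6.6 + 2*6.7*0.49)/13.434 = 0.9801.
C2 = (2*K*(1-X) - dt)/denom = 0.0174.
O2 = C0*I2 + C1*I1 + C2*O1
   = 0.0025*47 + 0.9801*163 + 0.0174*143
   = 162.36 m^3/s.

162.36


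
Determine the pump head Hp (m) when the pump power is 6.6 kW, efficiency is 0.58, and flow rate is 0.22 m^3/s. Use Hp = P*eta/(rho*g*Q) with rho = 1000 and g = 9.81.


Pump head formula: Hp = P * eta / (rho * g * Q).
Numerator: P * eta = 6.6 * 1000 * 0.58 = 3828.0 W.
Denominator: rho * g * Q = 1000 * 9.81 * 0.22 = 2158.2.
Hp = 3828.0 / 2158.2 = 1.77 m.

1.77


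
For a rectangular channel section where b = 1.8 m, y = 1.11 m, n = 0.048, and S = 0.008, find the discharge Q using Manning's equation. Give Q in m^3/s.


For a rectangular channel, the cross-sectional area A = b * y = 1.8 * 1.11 = 2.0 m^2.
The wetted perimeter P = b + 2y = 1.8 + 2*1.11 = 4.02 m.
Hydraulic radius R = A/P = 2.0/4.02 = 0.497 m.
Velocity V = (1/n)*R^(2/3)*S^(1/2) = (1/0.048)*0.497^(2/3)*0.008^(1/2) = 1.1692 m/s.
Discharge Q = A * V = 2.0 * 1.1692 = 2.336 m^3/s.

2.336


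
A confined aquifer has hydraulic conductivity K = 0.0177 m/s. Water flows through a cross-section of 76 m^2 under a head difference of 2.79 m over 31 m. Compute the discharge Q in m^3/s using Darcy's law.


Darcy's law: Q = K * A * i, where i = dh/L.
Hydraulic gradient i = 2.79 / 31 = 0.09.
Q = 0.0177 * 76 * 0.09
  = 0.1211 m^3/s.

0.1211


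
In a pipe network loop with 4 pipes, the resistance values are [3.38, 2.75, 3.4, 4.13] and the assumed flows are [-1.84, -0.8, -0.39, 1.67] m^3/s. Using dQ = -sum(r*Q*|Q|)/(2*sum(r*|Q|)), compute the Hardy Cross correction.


Numerator terms (r*Q*|Q|): 3.38*-1.84*|-1.84| = -11.4433; 2.75*-0.8*|-0.8| = -1.76; 3.4*-0.39*|-0.39| = -0.5171; 4.13*1.67*|1.67| = 11.5182.
Sum of numerator = -2.2023.
Denominator terms (r*|Q|): 3.38*|-1.84| = 6.2192; 2.75*|-0.8| = 2.2; 3.4*|-0.39| = 1.326; 4.13*|1.67| = 6.8971.
2 * sum of denominator = 2 * 16.6423 = 33.2846.
dQ = --2.2023 / 33.2846 = 0.0662 m^3/s.

0.0662


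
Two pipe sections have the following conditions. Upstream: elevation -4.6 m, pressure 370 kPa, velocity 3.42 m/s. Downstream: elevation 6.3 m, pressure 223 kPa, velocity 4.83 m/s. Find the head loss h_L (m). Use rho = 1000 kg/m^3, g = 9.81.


Total head at each section: H = z + p/(rho*g) + V^2/(2g).
H1 = -4.6 + 370*1000/(1000*9.81) + 3.42^2/(2*9.81)
   = -4.6 + 37.717 + 0.5961
   = 33.713 m.
H2 = 6.3 + 223*1000/(1000*9.81) + 4.83^2/(2*9.81)
   = 6.3 + 22.732 + 1.189
   = 30.221 m.
h_L = H1 - H2 = 33.713 - 30.221 = 3.492 m.

3.492


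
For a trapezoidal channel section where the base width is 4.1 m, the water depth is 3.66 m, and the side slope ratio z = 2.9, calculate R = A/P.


For a trapezoidal section with side slope z:
A = (b + z*y)*y = (4.1 + 2.9*3.66)*3.66 = 53.853 m^2.
P = b + 2*y*sqrt(1 + z^2) = 4.1 + 2*3.66*sqrt(1 + 2.9^2) = 26.555 m.
R = A/P = 53.853 / 26.555 = 2.028 m.

2.028


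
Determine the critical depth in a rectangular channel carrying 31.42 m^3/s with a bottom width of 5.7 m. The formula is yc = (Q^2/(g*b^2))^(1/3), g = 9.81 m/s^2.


Using yc = (Q^2 / (g * b^2))^(1/3):
Q^2 = 31.42^2 = 987.22.
g * b^2 = 9.81 * 5.7^2 = 9.81 * 32.49 = 318.73.
Q^2 / (g*b^2) = 987.22 / 318.73 = 3.0974.
yc = 3.0974^(1/3) = 1.4577 m.

1.4577


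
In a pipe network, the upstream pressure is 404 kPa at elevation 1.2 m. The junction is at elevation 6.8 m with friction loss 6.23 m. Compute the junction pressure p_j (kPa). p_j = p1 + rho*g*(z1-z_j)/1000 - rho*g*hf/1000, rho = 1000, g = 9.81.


Junction pressure: p_j = p1 + rho*g*(z1 - z_j)/1000 - rho*g*hf/1000.
Elevation term = 1000*9.81*(1.2 - 6.8)/1000 = -54.936 kPa.
Friction term = 1000*9.81*6.23/1000 = 61.116 kPa.
p_j = 404 + -54.936 - 61.116 = 287.95 kPa.

287.95


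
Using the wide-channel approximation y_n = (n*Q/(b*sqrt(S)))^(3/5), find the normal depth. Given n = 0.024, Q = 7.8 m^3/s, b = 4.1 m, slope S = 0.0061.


We use the wide-channel approximation y_n = (n*Q/(b*sqrt(S)))^(3/5).
sqrt(S) = sqrt(0.0061) = 0.078102.
Numerator: n*Q = 0.024 * 7.8 = 0.1872.
Denominator: b*sqrt(S) = 4.1 * 0.078102 = 0.320218.
arg = 0.5846.
y_n = 0.5846^(3/5) = 0.7246 m.

0.7246


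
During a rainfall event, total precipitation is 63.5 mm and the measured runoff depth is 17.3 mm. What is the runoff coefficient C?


The runoff coefficient C = runoff depth / rainfall depth.
C = 17.3 / 63.5
  = 0.2724.

0.2724


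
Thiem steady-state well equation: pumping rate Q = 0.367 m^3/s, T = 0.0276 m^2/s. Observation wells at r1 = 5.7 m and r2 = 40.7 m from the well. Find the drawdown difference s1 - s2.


Thiem equation: s1 - s2 = Q/(2*pi*T) * ln(r2/r1).
ln(r2/r1) = ln(40.7/5.7) = 1.9658.
Q/(2*pi*T) = 0.367 / (2*pi*0.0276) = 0.367 / 0.1734 = 2.1163.
s1 - s2 = 2.1163 * 1.9658 = 4.1601 m.

4.1601


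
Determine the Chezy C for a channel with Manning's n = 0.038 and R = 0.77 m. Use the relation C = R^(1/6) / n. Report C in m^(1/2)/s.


The Chezy coefficient relates to Manning's n through C = R^(1/6) / n.
R^(1/6) = 0.77^(1/6) = 0.957374.
C = 0.957374 / 0.038 = 25.19 m^(1/2)/s.

25.19


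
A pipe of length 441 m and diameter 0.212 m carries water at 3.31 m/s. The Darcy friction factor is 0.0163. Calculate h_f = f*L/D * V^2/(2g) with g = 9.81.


Darcy-Weisbach equation: h_f = f * (L/D) * V^2/(2g).
f * L/D = 0.0163 * 441/0.212 = 33.9071.
V^2/(2g) = 3.31^2 / (2*9.81) = 10.9561 / 19.62 = 0.5584 m.
h_f = 33.9071 * 0.5584 = 18.934 m.

18.934


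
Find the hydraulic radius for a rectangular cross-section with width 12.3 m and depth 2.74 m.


For a rectangular section:
Flow area A = b * y = 12.3 * 2.74 = 33.7 m^2.
Wetted perimeter P = b + 2y = 12.3 + 2*2.74 = 17.78 m.
Hydraulic radius R = A/P = 33.7 / 17.78 = 1.8955 m.

1.8955


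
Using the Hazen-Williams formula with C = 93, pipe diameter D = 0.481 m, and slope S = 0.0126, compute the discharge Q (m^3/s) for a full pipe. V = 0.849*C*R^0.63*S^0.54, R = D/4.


For a full circular pipe, R = D/4 = 0.481/4 = 0.1202 m.
V = 0.849 * 93 * 0.1202^0.63 * 0.0126^0.54
  = 0.849 * 93 * 0.263302 * 0.094232
  = 1.959 m/s.
Pipe area A = pi*D^2/4 = pi*0.481^2/4 = 0.1817 m^2.
Q = A * V = 0.1817 * 1.959 = 0.356 m^3/s.

0.356


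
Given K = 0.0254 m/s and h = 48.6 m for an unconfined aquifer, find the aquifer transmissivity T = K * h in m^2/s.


Transmissivity is defined as T = K * h.
T = 0.0254 * 48.6
  = 1.2344 m^2/s.

1.2344


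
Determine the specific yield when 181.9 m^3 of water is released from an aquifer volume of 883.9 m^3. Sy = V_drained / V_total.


Specific yield Sy = Volume drained / Total volume.
Sy = 181.9 / 883.9
   = 0.2058.

0.2058


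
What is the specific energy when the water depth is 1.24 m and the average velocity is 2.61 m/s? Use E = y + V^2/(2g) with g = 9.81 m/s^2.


Specific energy E = y + V^2/(2g).
Velocity head = V^2/(2g) = 2.61^2 / (2*9.81) = 6.8121 / 19.62 = 0.3472 m.
E = 1.24 + 0.3472 = 1.5872 m.

1.5872


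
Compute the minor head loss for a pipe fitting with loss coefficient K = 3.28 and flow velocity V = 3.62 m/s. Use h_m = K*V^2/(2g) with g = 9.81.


Minor loss formula: h_m = K * V^2/(2g).
V^2 = 3.62^2 = 13.1044.
V^2/(2g) = 13.1044 / 19.62 = 0.6679 m.
h_m = 3.28 * 0.6679 = 2.1907 m.

2.1907


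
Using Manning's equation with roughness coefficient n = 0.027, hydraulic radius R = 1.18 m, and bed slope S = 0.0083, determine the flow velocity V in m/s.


Manning's equation gives V = (1/n) * R^(2/3) * S^(1/2).
First, compute R^(2/3) = 1.18^(2/3) = 1.1167.
Next, S^(1/2) = 0.0083^(1/2) = 0.091104.
Then 1/n = 1/0.027 = 37.04.
V = 37.04 * 1.1167 * 0.091104 = 3.7679 m/s.

3.7679


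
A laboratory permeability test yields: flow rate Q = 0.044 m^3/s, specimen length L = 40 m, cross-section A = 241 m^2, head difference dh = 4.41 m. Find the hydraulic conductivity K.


From K = Q*L / (A*dh):
Numerator: Q*L = 0.044 * 40 = 1.76.
Denominator: A*dh = 241 * 4.41 = 1062.81.
K = 1.76 / 1062.81 = 0.001656 m/s.

0.001656


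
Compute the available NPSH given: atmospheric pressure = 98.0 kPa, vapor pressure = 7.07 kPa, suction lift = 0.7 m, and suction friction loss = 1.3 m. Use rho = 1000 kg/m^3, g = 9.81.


NPSHa = p_atm/(rho*g) - z_s - hf_s - p_vap/(rho*g).
p_atm/(rho*g) = 98.0*1000 / (1000*9.81) = 9.99 m.
p_vap/(rho*g) = 7.07*1000 / (1000*9.81) = 0.721 m.
NPSHa = 9.99 - 0.7 - 1.3 - 0.721
      = 7.27 m.

7.27


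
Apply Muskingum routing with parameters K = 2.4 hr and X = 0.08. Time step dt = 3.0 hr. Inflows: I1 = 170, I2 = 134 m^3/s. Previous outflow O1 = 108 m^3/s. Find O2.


Muskingum coefficients:
denom = 2*K*(1-X) + dt = 2*2.4*(1-0.08) + 3.0 = 7.416.
C0 = (dt - 2*K*X)/denom = (3.0 - 2*2.4*0.08)/7.416 = 0.3528.
C1 = (dt + 2*K*X)/denom = (3.0 + 2*2.4*0.08)/7.416 = 0.4563.
C2 = (2*K*(1-X) - dt)/denom = 0.1909.
O2 = C0*I2 + C1*I1 + C2*O1
   = 0.3528*134 + 0.4563*170 + 0.1909*108
   = 145.46 m^3/s.

145.46


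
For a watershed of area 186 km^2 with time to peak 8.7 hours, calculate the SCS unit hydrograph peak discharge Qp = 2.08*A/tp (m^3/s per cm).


SCS formula: Qp = 2.08 * A / tp.
Qp = 2.08 * 186 / 8.7
   = 386.88 / 8.7
   = 44.47 m^3/s per cm.

44.47


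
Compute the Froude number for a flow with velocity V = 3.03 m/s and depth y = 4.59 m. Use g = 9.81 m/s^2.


The Froude number is defined as Fr = V / sqrt(g*y).
g*y = 9.81 * 4.59 = 45.0279.
sqrt(g*y) = sqrt(45.0279) = 6.7103.
Fr = 3.03 / 6.7103 = 0.4515.

0.4515


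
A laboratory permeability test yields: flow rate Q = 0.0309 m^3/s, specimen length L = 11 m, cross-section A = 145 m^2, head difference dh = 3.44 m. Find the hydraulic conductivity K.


From K = Q*L / (A*dh):
Numerator: Q*L = 0.0309 * 11 = 0.3399.
Denominator: A*dh = 145 * 3.44 = 498.8.
K = 0.3399 / 498.8 = 0.000681 m/s.

0.000681


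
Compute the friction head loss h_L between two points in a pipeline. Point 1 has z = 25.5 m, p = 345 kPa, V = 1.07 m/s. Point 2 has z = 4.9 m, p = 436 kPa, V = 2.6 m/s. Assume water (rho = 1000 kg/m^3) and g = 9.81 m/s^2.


Total head at each section: H = z + p/(rho*g) + V^2/(2g).
H1 = 25.5 + 345*1000/(1000*9.81) + 1.07^2/(2*9.81)
   = 25.5 + 35.168 + 0.0584
   = 60.727 m.
H2 = 4.9 + 436*1000/(1000*9.81) + 2.6^2/(2*9.81)
   = 4.9 + 44.444 + 0.3445
   = 49.689 m.
h_L = H1 - H2 = 60.727 - 49.689 = 11.038 m.

11.038


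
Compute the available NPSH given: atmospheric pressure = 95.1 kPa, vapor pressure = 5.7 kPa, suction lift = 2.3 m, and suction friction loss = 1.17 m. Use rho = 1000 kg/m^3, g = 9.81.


NPSHa = p_atm/(rho*g) - z_s - hf_s - p_vap/(rho*g).
p_atm/(rho*g) = 95.1*1000 / (1000*9.81) = 9.694 m.
p_vap/(rho*g) = 5.7*1000 / (1000*9.81) = 0.581 m.
NPSHa = 9.694 - 2.3 - 1.17 - 0.581
      = 5.64 m.

5.64


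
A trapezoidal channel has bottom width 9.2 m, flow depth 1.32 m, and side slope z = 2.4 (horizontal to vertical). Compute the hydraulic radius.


For a trapezoidal section with side slope z:
A = (b + z*y)*y = (9.2 + 2.4*1.32)*1.32 = 16.326 m^2.
P = b + 2*y*sqrt(1 + z^2) = 9.2 + 2*1.32*sqrt(1 + 2.4^2) = 16.064 m.
R = A/P = 16.326 / 16.064 = 1.0163 m.

1.0163


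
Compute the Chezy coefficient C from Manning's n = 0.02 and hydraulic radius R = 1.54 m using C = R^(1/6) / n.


The Chezy coefficient relates to Manning's n through C = R^(1/6) / n.
R^(1/6) = 1.54^(1/6) = 1.074616.
C = 1.074616 / 0.02 = 53.73 m^(1/2)/s.

53.73


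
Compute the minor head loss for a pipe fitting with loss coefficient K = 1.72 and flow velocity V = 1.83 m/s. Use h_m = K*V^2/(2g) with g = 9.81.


Minor loss formula: h_m = K * V^2/(2g).
V^2 = 1.83^2 = 3.3489.
V^2/(2g) = 3.3489 / 19.62 = 0.1707 m.
h_m = 1.72 * 0.1707 = 0.2936 m.

0.2936


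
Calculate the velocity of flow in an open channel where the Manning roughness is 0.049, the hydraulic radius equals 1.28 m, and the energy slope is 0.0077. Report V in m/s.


Manning's equation gives V = (1/n) * R^(2/3) * S^(1/2).
First, compute R^(2/3) = 1.28^(2/3) = 1.1789.
Next, S^(1/2) = 0.0077^(1/2) = 0.08775.
Then 1/n = 1/0.049 = 20.41.
V = 20.41 * 1.1789 * 0.08775 = 2.1112 m/s.

2.1112


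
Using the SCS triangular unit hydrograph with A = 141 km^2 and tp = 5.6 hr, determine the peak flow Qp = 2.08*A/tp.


SCS formula: Qp = 2.08 * A / tp.
Qp = 2.08 * 141 / 5.6
   = 293.28 / 5.6
   = 52.37 m^3/s per cm.

52.37


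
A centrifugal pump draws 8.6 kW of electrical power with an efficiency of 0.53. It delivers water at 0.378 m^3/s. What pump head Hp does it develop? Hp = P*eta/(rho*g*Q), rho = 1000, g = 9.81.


Pump head formula: Hp = P * eta / (rho * g * Q).
Numerator: P * eta = 8.6 * 1000 * 0.53 = 4558.0 W.
Denominator: rho * g * Q = 1000 * 9.81 * 0.378 = 3708.18.
Hp = 4558.0 / 3708.18 = 1.23 m.

1.23


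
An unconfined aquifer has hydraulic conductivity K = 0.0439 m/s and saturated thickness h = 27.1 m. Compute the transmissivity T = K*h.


Transmissivity is defined as T = K * h.
T = 0.0439 * 27.1
  = 1.1897 m^2/s.

1.1897


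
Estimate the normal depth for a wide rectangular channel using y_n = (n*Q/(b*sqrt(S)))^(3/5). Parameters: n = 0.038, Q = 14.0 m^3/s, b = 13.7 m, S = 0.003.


We use the wide-channel approximation y_n = (n*Q/(b*sqrt(S)))^(3/5).
sqrt(S) = sqrt(0.003) = 0.054772.
Numerator: n*Q = 0.038 * 14.0 = 0.532.
Denominator: b*sqrt(S) = 13.7 * 0.054772 = 0.750376.
arg = 0.709.
y_n = 0.709^(3/5) = 0.8135 m.

0.8135


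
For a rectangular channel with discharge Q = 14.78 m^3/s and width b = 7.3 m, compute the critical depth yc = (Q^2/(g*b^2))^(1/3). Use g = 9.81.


Using yc = (Q^2 / (g * b^2))^(1/3):
Q^2 = 14.78^2 = 218.45.
g * b^2 = 9.81 * 7.3^2 = 9.81 * 53.29 = 522.77.
Q^2 / (g*b^2) = 218.45 / 522.77 = 0.4179.
yc = 0.4179^(1/3) = 0.7476 m.

0.7476


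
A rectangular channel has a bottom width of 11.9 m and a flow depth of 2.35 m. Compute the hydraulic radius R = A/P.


For a rectangular section:
Flow area A = b * y = 11.9 * 2.35 = 27.97 m^2.
Wetted perimeter P = b + 2y = 11.9 + 2*2.35 = 16.6 m.
Hydraulic radius R = A/P = 27.97 / 16.6 = 1.6846 m.

1.6846


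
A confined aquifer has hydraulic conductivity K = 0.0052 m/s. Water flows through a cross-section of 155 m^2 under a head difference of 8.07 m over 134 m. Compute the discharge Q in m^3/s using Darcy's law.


Darcy's law: Q = K * A * i, where i = dh/L.
Hydraulic gradient i = 8.07 / 134 = 0.060224.
Q = 0.0052 * 155 * 0.060224
  = 0.0485 m^3/s.

0.0485


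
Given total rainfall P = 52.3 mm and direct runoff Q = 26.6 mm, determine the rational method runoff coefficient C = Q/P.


The runoff coefficient C = runoff depth / rainfall depth.
C = 26.6 / 52.3
  = 0.5086.

0.5086


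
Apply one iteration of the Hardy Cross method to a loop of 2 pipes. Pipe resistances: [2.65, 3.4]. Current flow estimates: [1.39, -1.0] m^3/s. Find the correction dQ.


Numerator terms (r*Q*|Q|): 2.65*1.39*|1.39| = 5.1201; 3.4*-1.0*|-1.0| = -3.4.
Sum of numerator = 1.7201.
Denominator terms (r*|Q|): 2.65*|1.39| = 3.6835; 3.4*|-1.0| = 3.4.
2 * sum of denominator = 2 * 7.0835 = 14.167.
dQ = -1.7201 / 14.167 = -0.1214 m^3/s.

-0.1214


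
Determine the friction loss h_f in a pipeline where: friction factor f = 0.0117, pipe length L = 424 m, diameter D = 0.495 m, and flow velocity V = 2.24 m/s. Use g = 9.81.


Darcy-Weisbach equation: h_f = f * (L/D) * V^2/(2g).
f * L/D = 0.0117 * 424/0.495 = 10.0218.
V^2/(2g) = 2.24^2 / (2*9.81) = 5.0176 / 19.62 = 0.2557 m.
h_f = 10.0218 * 0.2557 = 2.563 m.

2.563


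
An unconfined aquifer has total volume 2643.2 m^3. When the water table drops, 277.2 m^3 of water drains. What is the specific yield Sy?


Specific yield Sy = Volume drained / Total volume.
Sy = 277.2 / 2643.2
   = 0.1049.

0.1049


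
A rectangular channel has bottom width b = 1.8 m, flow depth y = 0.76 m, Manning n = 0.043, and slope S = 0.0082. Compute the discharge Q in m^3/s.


For a rectangular channel, the cross-sectional area A = b * y = 1.8 * 0.76 = 1.37 m^2.
The wetted perimeter P = b + 2y = 1.8 + 2*0.76 = 3.32 m.
Hydraulic radius R = A/P = 1.37/3.32 = 0.412 m.
Velocity V = (1/n)*R^(2/3)*S^(1/2) = (1/0.043)*0.412^(2/3)*0.0082^(1/2) = 1.1661 m/s.
Discharge Q = A * V = 1.37 * 1.1661 = 1.595 m^3/s.

1.595


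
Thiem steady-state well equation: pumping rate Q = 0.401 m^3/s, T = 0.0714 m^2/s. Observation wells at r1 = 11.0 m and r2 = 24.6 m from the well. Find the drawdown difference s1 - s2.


Thiem equation: s1 - s2 = Q/(2*pi*T) * ln(r2/r1).
ln(r2/r1) = ln(24.6/11.0) = 0.8049.
Q/(2*pi*T) = 0.401 / (2*pi*0.0714) = 0.401 / 0.4486 = 0.8939.
s1 - s2 = 0.8939 * 0.8049 = 0.7194 m.

0.7194


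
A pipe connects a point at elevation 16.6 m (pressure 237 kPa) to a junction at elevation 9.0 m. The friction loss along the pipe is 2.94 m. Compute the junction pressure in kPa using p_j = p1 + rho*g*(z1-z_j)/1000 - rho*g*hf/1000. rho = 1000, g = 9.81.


Junction pressure: p_j = p1 + rho*g*(z1 - z_j)/1000 - rho*g*hf/1000.
Elevation term = 1000*9.81*(16.6 - 9.0)/1000 = 74.556 kPa.
Friction term = 1000*9.81*2.94/1000 = 28.841 kPa.
p_j = 237 + 74.556 - 28.841 = 282.71 kPa.

282.71


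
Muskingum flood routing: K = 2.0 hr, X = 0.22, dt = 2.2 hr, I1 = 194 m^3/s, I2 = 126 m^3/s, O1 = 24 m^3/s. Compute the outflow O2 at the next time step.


Muskingum coefficients:
denom = 2*K*(1-X) + dt = 2*2.0*(1-0.22) + 2.2 = 5.32.
C0 = (dt - 2*K*X)/denom = (2.2 - 2*2.0*0.22)/5.32 = 0.2481.
C1 = (dt + 2*K*X)/denom = (2.2 + 2*2.0*0.22)/5.32 = 0.5789.
C2 = (2*K*(1-X) - dt)/denom = 0.1729.
O2 = C0*I2 + C1*I1 + C2*O1
   = 0.2481*126 + 0.5789*194 + 0.1729*24
   = 147.73 m^3/s.

147.73


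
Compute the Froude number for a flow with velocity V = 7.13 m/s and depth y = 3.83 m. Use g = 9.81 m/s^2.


The Froude number is defined as Fr = V / sqrt(g*y).
g*y = 9.81 * 3.83 = 37.5723.
sqrt(g*y) = sqrt(37.5723) = 6.1296.
Fr = 7.13 / 6.1296 = 1.1632.

1.1632


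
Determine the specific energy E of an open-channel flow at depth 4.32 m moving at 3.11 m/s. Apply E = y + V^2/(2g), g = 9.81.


Specific energy E = y + V^2/(2g).
Velocity head = V^2/(2g) = 3.11^2 / (2*9.81) = 9.6721 / 19.62 = 0.493 m.
E = 4.32 + 0.493 = 4.813 m.

4.813


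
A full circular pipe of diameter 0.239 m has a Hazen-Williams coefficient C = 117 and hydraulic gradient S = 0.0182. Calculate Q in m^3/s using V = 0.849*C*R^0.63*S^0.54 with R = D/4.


For a full circular pipe, R = D/4 = 0.239/4 = 0.0597 m.
V = 0.849 * 117 * 0.0597^0.63 * 0.0182^0.54
  = 0.849 * 117 * 0.16947 * 0.114931
  = 1.9348 m/s.
Pipe area A = pi*D^2/4 = pi*0.239^2/4 = 0.0449 m^2.
Q = A * V = 0.0449 * 1.9348 = 0.0868 m^3/s.

0.0868


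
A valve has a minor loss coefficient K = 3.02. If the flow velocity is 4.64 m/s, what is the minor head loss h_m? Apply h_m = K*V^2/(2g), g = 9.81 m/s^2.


Minor loss formula: h_m = K * V^2/(2g).
V^2 = 4.64^2 = 21.5296.
V^2/(2g) = 21.5296 / 19.62 = 1.0973 m.
h_m = 3.02 * 1.0973 = 3.3139 m.

3.3139


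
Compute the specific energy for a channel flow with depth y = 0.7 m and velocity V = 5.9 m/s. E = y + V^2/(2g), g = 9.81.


Specific energy E = y + V^2/(2g).
Velocity head = V^2/(2g) = 5.9^2 / (2*9.81) = 34.81 / 19.62 = 1.7742 m.
E = 0.7 + 1.7742 = 2.4742 m.

2.4742


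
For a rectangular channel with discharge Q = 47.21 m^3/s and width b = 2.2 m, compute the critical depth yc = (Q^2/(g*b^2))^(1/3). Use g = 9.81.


Using yc = (Q^2 / (g * b^2))^(1/3):
Q^2 = 47.21^2 = 2228.78.
g * b^2 = 9.81 * 2.2^2 = 9.81 * 4.84 = 47.48.
Q^2 / (g*b^2) = 2228.78 / 47.48 = 46.9414.
yc = 46.9414^(1/3) = 3.6073 m.

3.6073


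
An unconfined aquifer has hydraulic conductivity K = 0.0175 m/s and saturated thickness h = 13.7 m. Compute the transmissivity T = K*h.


Transmissivity is defined as T = K * h.
T = 0.0175 * 13.7
  = 0.2398 m^2/s.

0.2398


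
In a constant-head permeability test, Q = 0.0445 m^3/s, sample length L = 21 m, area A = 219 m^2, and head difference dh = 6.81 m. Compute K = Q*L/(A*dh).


From K = Q*L / (A*dh):
Numerator: Q*L = 0.0445 * 21 = 0.9345.
Denominator: A*dh = 219 * 6.81 = 1491.39.
K = 0.9345 / 1491.39 = 0.000627 m/s.

0.000627
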